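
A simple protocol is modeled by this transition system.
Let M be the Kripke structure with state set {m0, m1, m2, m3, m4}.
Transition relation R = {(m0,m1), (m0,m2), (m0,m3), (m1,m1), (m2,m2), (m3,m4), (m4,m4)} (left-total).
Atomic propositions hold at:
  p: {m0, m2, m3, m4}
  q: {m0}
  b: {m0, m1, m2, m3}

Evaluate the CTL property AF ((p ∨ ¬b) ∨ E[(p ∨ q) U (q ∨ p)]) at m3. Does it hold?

Yes

Sat(¬b) = {m4}
Sat(p ∨ ¬b) = {m0, m2, m3, m4}
Sat(p ∨ q) = {m0, m2, m3, m4}
Sat(q ∨ p) = {m0, m2, m3, m4}
E[(p ∨ q) U (q ∨ p)]: least fixpoint, start Z0 = Sat((q ∨ p)) = {m0, m2, m3, m4}, add states in Sat(p ∨ q) with some successor in Z. Already a fixed point.
Sat(E[(p ∨ q) U (q ∨ p)]) = {m0, m2, m3, m4}
Sat((p ∨ ¬b) ∨ E[(p ∨ q) U (q ∨ p)]) = {m0, m2, m3, m4}
AF ((p ∨ ¬b) ∨ E[(p ∨ q) U (q ∨ p)]): least fixpoint, start Z0 = {m0, m2, m3, m4}, add states with every successor in Z. Already a fixed point.
Sat(AF ((p ∨ ¬b) ∨ E[(p ∨ q) U (q ∨ p)])) = {m0, m2, m3, m4}
m3 ∈ Sat(AF ((p ∨ ¬b) ∨ E[(p ∨ q) U (q ∨ p)])) = {m0, m2, m3, m4}, so the formula holds at m3.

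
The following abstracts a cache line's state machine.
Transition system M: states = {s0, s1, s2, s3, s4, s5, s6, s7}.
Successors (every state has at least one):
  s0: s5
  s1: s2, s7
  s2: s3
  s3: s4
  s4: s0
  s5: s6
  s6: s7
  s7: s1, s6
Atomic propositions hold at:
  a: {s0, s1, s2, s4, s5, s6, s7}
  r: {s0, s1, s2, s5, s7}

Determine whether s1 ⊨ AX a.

Sat(AX a) = {s : every successor in {s0, s1, s2, s4, s5, s6, s7}} = {s0, s1, s3, s4, s5, s6, s7}
s1 ∈ Sat(AX a) = {s0, s1, s3, s4, s5, s6, s7}, so the formula holds at s1.

Yes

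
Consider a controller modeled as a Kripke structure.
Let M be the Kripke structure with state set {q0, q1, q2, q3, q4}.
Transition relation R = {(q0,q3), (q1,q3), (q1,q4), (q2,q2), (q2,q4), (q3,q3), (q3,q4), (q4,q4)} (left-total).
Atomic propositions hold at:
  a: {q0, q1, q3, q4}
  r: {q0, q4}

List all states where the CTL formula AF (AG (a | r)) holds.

Sat(a | r) = {q0, q1, q3, q4}
AG (a | r): greatest fixpoint, start Z0 = {q0, q1, q3, q4}, keep only states in Sat with every successor in Z. Already a fixed point.
Sat(AG (a | r)) = {q0, q1, q3, q4}
AF (AG (a | r)): least fixpoint, start Z0 = {q0, q1, q3, q4}, add states with every successor in Z. Already a fixed point.
Sat(AF (AG (a | r))) = {q0, q1, q3, q4}

{q0, q1, q3, q4}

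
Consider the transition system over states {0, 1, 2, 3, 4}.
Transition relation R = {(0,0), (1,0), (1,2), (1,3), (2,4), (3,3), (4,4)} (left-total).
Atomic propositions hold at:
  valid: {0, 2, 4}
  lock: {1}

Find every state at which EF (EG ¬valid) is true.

Sat(¬valid) = {1, 3}
EG ¬valid: greatest fixpoint, start Z0 = {1, 3}, keep only states in Sat with some successor in Z. Already a fixed point.
Sat(EG ¬valid) = {1, 3}
EF (EG ¬valid): least fixpoint, start Z0 = {1, 3}, add states with some successor in Z. Already a fixed point.
Sat(EF (EG ¬valid)) = {1, 3}

{1, 3}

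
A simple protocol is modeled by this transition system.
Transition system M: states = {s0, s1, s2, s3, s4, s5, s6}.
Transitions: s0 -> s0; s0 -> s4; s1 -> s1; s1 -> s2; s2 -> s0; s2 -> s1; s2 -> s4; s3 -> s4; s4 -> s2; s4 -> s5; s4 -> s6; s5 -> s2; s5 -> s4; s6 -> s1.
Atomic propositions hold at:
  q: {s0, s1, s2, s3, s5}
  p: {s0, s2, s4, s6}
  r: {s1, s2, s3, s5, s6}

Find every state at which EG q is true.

EG q: greatest fixpoint, start Z0 = {s0, s1, s2, s3, s5}, keep only states in Sat with some successor in Z. Z1 = {s0, s1, s2, s5}; fixed.
Sat(EG q) = {s0, s1, s2, s5}

{s0, s1, s2, s5}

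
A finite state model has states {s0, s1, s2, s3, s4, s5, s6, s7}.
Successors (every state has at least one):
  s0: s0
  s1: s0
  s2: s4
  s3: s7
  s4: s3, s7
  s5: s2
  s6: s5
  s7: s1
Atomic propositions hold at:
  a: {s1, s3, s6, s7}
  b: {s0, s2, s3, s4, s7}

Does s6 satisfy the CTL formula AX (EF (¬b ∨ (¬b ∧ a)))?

Sat(¬b) = {s1, s5, s6}
Sat(¬b ∧ a) = {s1, s6}
Sat(¬b ∨ (¬b ∧ a)) = {s1, s5, s6}
EF (¬b ∨ (¬b ∧ a)): least fixpoint, start Z0 = {s1, s5, s6}, add states with some successor in Z. Z1 = {s1, s5, s6, s7}; Z2 = {s1, s3, s4, s5, s6, s7}; Z3 = {s1, s2, s3, s4, s5, s6, s7}; fixed.
Sat(EF (¬b ∨ (¬b ∧ a))) = {s1, s2, s3, s4, s5, s6, s7}
Sat(AX (EF (¬b ∨ (¬b ∧ a)))) = {s : every successor in {s1, s2, s3, s4, s5, s6, s7}} = {s2, s3, s4, s5, s6, s7}
s6 ∈ Sat(AX (EF (¬b ∨ (¬b ∧ a)))) = {s2, s3, s4, s5, s6, s7}, so the formula holds at s6.

Yes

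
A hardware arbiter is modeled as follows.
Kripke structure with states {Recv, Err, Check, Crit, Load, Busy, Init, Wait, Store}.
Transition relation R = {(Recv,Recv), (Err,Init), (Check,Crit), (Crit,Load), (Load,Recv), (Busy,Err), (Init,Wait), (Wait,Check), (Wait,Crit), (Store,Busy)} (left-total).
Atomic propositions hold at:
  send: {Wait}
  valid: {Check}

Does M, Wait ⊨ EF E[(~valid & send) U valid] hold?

Yes

Sat(~valid) = {Recv, Err, Crit, Load, Busy, Init, Wait, Store}
Sat(~valid & send) = {Wait}
E[(~valid & send) U valid]: least fixpoint, start Z0 = Sat(valid) = {Check}, add states in Sat(~valid & send) with some successor in Z. Z1 = {Check, Wait}; fixed.
Sat(E[(~valid & send) U valid]) = {Check, Wait}
EF E[(~valid & send) U valid]: least fixpoint, start Z0 = {Check, Wait}, add states with some successor in Z. Z1 = {Check, Init, Wait}; Z2 = {Err, Check, Init, Wait}; Z3 = {Err, Check, Busy, Init, Wait}; Z4 = {Err, Check, Busy, Init, Wait, Store}; fixed.
Sat(EF E[(~valid & send) U valid]) = {Err, Check, Busy, Init, Wait, Store}
Wait ∈ Sat(EF E[(~valid & send) U valid]) = {Err, Check, Busy, Init, Wait, Store}, so the formula holds at Wait.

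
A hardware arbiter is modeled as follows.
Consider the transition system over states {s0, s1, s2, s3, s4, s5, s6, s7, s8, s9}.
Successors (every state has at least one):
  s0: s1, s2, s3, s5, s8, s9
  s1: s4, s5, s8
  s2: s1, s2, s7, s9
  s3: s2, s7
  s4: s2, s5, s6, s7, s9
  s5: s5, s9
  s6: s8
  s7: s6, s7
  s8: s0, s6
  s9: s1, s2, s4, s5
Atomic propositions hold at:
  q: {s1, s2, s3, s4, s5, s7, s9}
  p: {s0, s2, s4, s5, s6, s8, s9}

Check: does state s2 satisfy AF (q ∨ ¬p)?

Yes

Sat(¬p) = {s1, s3, s7}
Sat(q ∨ ¬p) = {s1, s2, s3, s4, s5, s7, s9}
AF (q ∨ ¬p): least fixpoint, start Z0 = {s1, s2, s3, s4, s5, s7, s9}, add states with every successor in Z. Already a fixed point.
Sat(AF (q ∨ ¬p)) = {s1, s2, s3, s4, s5, s7, s9}
s2 ∈ Sat(AF (q ∨ ¬p)) = {s1, s2, s3, s4, s5, s7, s9}, so the formula holds at s2.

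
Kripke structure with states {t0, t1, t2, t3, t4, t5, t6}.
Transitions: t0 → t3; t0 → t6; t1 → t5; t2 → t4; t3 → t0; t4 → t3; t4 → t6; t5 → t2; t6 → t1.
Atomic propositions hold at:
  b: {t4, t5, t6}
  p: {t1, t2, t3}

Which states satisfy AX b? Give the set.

Sat(AX b) = {s : every successor in {t4, t5, t6}} = {t1, t2}

{t1, t2}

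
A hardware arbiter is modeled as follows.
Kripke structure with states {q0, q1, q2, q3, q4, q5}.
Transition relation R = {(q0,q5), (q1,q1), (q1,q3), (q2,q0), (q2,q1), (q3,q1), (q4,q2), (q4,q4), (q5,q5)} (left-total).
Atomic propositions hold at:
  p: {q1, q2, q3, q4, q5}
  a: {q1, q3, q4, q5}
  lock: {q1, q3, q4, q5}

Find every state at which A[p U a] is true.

{q1, q3, q4, q5}

A[p U a]: least fixpoint, start Z0 = Sat(a) = {q1, q3, q4, q5}, add states in Sat(p) with every successor in Z. Already a fixed point.
Sat(A[p U a]) = {q1, q3, q4, q5}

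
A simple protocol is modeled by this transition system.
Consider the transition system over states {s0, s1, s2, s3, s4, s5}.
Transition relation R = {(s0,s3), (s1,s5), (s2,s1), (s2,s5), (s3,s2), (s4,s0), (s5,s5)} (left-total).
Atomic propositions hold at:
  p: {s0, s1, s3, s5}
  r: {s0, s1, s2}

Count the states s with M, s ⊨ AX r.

Sat(AX r) = {s : every successor in {s0, s1, s2}} = {s3, s4}
|Sat(AX r)| = |{s3, s4}| = 2.

2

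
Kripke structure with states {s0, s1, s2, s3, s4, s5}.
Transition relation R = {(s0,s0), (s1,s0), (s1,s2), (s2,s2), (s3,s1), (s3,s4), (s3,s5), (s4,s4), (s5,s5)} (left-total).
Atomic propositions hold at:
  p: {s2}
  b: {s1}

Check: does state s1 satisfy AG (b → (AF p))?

No

AF p: least fixpoint, start Z0 = {s2}, add states with every successor in Z. Already a fixed point.
Sat(AF p) = {s2}
Sat(b → (AF p)) = {s0, s2, s3, s4, s5}
AG (b → (AF p)): greatest fixpoint, start Z0 = {s0, s2, s3, s4, s5}, keep only states in Sat with every successor in Z. Z1 = {s0, s2, s4, s5}; fixed.
Sat(AG (b → (AF p))) = {s0, s2, s4, s5}
s1 ∉ Sat(AG (b → (AF p))) = {s0, s2, s4, s5}, so the formula does not hold at s1.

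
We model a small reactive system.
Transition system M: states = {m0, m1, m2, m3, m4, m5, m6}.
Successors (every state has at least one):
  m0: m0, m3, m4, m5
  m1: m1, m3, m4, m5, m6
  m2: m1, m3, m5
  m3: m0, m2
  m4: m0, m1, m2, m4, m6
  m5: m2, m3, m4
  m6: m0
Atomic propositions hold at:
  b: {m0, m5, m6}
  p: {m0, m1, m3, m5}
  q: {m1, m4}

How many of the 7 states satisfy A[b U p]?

5

A[b U p]: least fixpoint, start Z0 = Sat(p) = {m0, m1, m3, m5}, add states in Sat(b) with every successor in Z. Z1 = {m0, m1, m3, m5, m6}; fixed.
Sat(A[b U p]) = {m0, m1, m3, m5, m6}
|Sat(A[b U p])| = |{m0, m1, m3, m5, m6}| = 5.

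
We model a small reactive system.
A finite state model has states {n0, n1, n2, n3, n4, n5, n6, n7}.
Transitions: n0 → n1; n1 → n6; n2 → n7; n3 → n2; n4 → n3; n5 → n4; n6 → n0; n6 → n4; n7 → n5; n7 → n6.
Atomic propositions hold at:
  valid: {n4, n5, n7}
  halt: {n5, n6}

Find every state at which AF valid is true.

AF valid: least fixpoint, start Z0 = {n4, n5, n7}, add states with every successor in Z. Z1 = {n2, n4, n5, n7}; Z2 = {n2, n3, n4, n5, n7}; fixed.
Sat(AF valid) = {n2, n3, n4, n5, n7}

{n2, n3, n4, n5, n7}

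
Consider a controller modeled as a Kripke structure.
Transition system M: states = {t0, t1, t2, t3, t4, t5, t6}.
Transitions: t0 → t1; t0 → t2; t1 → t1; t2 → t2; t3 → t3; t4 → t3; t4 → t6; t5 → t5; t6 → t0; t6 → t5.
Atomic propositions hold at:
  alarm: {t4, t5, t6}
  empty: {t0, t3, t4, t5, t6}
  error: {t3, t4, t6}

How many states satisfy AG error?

AG error: greatest fixpoint, start Z0 = {t3, t4, t6}, keep only states in Sat with every successor in Z. Z1 = {t3, t4}; Z2 = {t3}; fixed.
Sat(AG error) = {t3}
|Sat(AG error)| = |{t3}| = 1.

1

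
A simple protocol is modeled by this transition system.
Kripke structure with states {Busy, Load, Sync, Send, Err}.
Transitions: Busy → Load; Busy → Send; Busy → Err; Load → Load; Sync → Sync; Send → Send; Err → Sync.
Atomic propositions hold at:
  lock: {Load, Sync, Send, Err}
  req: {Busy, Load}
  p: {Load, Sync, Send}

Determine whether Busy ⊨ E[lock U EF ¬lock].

Sat(¬lock) = {Busy}
EF ¬lock: least fixpoint, start Z0 = {Busy}, add states with some successor in Z. Already a fixed point.
Sat(EF ¬lock) = {Busy}
E[lock U EF ¬lock]: least fixpoint, start Z0 = Sat(EF ¬lock) = {Busy}, add states in Sat(lock) with some successor in Z. Already a fixed point.
Sat(E[lock U EF ¬lock]) = {Busy}
Busy ∈ Sat(E[lock U EF ¬lock]) = {Busy}, so the formula holds at Busy.

Yes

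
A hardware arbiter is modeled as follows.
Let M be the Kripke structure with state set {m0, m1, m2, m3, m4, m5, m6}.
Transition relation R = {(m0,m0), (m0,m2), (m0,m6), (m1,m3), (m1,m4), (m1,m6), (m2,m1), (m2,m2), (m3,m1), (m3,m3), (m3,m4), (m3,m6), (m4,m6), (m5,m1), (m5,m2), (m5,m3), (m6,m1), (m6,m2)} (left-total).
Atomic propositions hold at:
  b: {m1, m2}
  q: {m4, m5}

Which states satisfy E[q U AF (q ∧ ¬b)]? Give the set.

Sat(¬b) = {m0, m3, m4, m5, m6}
Sat(q ∧ ¬b) = {m4, m5}
AF (q ∧ ¬b): least fixpoint, start Z0 = {m4, m5}, add states with every successor in Z. Already a fixed point.
Sat(AF (q ∧ ¬b)) = {m4, m5}
E[q U AF (q ∧ ¬b)]: least fixpoint, start Z0 = Sat(AF (q ∧ ¬b)) = {m4, m5}, add states in Sat(q) with some successor in Z. Already a fixed point.
Sat(E[q U AF (q ∧ ¬b)]) = {m4, m5}

{m4, m5}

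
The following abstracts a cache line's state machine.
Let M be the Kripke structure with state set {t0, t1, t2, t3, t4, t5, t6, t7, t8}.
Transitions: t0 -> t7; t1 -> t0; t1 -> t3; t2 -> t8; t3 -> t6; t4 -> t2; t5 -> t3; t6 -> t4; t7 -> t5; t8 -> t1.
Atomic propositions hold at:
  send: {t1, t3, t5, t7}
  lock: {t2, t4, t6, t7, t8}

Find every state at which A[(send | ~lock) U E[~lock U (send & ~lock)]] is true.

Sat(~lock) = {t0, t1, t3, t5}
Sat(send | ~lock) = {t0, t1, t3, t5, t7}
Sat(send & ~lock) = {t1, t3, t5}
E[~lock U (send & ~lock)]: least fixpoint, start Z0 = Sat((send & ~lock)) = {t1, t3, t5}, add states in Sat(~lock) with some successor in Z. Already a fixed point.
Sat(E[~lock U (send & ~lock)]) = {t1, t3, t5}
A[(send | ~lock) U E[~lock U (send & ~lock)]]: least fixpoint, start Z0 = Sat(E[~lock U (send & ~lock)]) = {t1, t3, t5}, add states in Sat(send | ~lock) with every successor in Z. Z1 = {t1, t3, t5, t7}; Z2 = {t0, t1, t3, t5, t7}; fixed.
Sat(A[(send | ~lock) U E[~lock U (send & ~lock)]]) = {t0, t1, t3, t5, t7}

{t0, t1, t3, t5, t7}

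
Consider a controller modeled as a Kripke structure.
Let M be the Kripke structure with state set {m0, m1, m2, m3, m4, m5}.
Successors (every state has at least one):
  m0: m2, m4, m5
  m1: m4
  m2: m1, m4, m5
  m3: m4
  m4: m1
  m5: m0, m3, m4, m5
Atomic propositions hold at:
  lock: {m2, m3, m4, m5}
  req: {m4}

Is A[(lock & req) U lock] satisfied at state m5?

Yes

Sat(lock & req) = {m4}
A[(lock & req) U lock]: least fixpoint, start Z0 = Sat(lock) = {m2, m3, m4, m5}, add states in Sat(lock & req) with every successor in Z. Already a fixed point.
Sat(A[(lock & req) U lock]) = {m2, m3, m4, m5}
m5 ∈ Sat(A[(lock & req) U lock]) = {m2, m3, m4, m5}, so the formula holds at m5.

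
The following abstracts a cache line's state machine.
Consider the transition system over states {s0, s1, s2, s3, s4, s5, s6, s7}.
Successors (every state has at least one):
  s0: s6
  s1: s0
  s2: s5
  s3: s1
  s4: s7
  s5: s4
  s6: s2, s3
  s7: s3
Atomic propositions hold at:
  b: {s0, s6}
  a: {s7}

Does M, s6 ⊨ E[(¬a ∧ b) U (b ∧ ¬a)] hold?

Sat(¬a) = {s0, s1, s2, s3, s4, s5, s6}
Sat(¬a ∧ b) = {s0, s6}
Sat(b ∧ ¬a) = {s0, s6}
E[(¬a ∧ b) U (b ∧ ¬a)]: least fixpoint, start Z0 = Sat((b ∧ ¬a)) = {s0, s6}, add states in Sat(¬a ∧ b) with some successor in Z. Already a fixed point.
Sat(E[(¬a ∧ b) U (b ∧ ¬a)]) = {s0, s6}
s6 ∈ Sat(E[(¬a ∧ b) U (b ∧ ¬a)]) = {s0, s6}, so the formula holds at s6.

Yes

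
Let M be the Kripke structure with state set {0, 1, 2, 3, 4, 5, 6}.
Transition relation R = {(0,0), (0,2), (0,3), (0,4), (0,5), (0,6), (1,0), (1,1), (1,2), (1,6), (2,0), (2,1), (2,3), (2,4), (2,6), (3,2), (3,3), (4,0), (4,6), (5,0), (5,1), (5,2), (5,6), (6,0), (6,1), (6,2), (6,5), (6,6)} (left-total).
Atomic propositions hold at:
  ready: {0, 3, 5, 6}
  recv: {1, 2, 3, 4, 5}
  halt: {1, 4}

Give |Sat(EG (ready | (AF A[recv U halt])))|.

A[recv U halt]: least fixpoint, start Z0 = Sat(halt) = {1, 4}, add states in Sat(recv) with every successor in Z. Already a fixed point.
Sat(A[recv U halt]) = {1, 4}
AF A[recv U halt]: least fixpoint, start Z0 = {1, 4}, add states with every successor in Z. Already a fixed point.
Sat(AF A[recv U halt]) = {1, 4}
Sat(ready | (AF A[recv U halt])) = {0, 1, 3, 4, 5, 6}
EG (ready | (AF A[recv U halt])): greatest fixpoint, start Z0 = {0, 1, 3, 4, 5, 6}, keep only states in Sat with some successor in Z. Already a fixed point.
Sat(EG (ready | (AF A[recv U halt]))) = {0, 1, 3, 4, 5, 6}
|Sat(EG (ready | (AF A[recv U halt])))| = |{0, 1, 3, 4, 5, 6}| = 6.

6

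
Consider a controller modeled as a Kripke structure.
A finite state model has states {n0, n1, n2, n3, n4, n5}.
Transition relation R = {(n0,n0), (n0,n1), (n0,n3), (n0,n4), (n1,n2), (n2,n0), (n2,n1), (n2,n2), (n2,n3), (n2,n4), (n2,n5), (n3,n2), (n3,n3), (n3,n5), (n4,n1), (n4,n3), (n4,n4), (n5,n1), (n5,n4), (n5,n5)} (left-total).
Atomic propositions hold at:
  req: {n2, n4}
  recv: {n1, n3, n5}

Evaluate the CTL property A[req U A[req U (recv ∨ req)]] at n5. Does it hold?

Sat(recv ∨ req) = {n1, n2, n3, n4, n5}
A[req U (recv ∨ req)]: least fixpoint, start Z0 = Sat((recv ∨ req)) = {n1, n2, n3, n4, n5}, add states in Sat(req) with every successor in Z. Already a fixed point.
Sat(A[req U (recv ∨ req)]) = {n1, n2, n3, n4, n5}
A[req U A[req U (recv ∨ req)]]: least fixpoint, start Z0 = Sat(A[req U (recv ∨ req)]) = {n1, n2, n3, n4, n5}, add states in Sat(req) with every successor in Z. Already a fixed point.
Sat(A[req U A[req U (recv ∨ req)]]) = {n1, n2, n3, n4, n5}
n5 ∈ Sat(A[req U A[req U (recv ∨ req)]]) = {n1, n2, n3, n4, n5}, so the formula holds at n5.

Yes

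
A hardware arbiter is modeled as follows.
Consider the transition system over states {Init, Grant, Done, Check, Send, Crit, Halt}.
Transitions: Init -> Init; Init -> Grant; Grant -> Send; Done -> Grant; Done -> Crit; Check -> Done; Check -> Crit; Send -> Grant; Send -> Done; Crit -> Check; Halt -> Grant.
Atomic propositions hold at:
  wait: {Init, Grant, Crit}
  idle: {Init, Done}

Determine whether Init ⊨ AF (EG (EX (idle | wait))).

Yes

Sat(idle | wait) = {Init, Grant, Done, Crit}
Sat(EX (idle | wait)) = {s : some successor in {Init, Grant, Done, Crit}} = {Init, Done, Check, Send, Halt}
EG (EX (idle | wait)): greatest fixpoint, start Z0 = {Init, Done, Check, Send, Halt}, keep only states in Sat with some successor in Z. Z1 = {Init, Check, Send}; Z2 = {Init}; fixed.
Sat(EG (EX (idle | wait))) = {Init}
AF (EG (EX (idle | wait))): least fixpoint, start Z0 = {Init}, add states with every successor in Z. Already a fixed point.
Sat(AF (EG (EX (idle | wait)))) = {Init}
Init ∈ Sat(AF (EG (EX (idle | wait)))) = {Init}, so the formula holds at Init.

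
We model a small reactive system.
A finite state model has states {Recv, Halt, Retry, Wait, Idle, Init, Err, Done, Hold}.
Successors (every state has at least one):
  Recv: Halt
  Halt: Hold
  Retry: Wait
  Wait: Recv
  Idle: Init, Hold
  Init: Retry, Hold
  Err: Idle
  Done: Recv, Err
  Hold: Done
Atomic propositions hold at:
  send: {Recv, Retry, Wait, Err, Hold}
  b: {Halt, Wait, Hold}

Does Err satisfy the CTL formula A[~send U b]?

No

Sat(~send) = {Halt, Idle, Init, Done}
A[~send U b]: least fixpoint, start Z0 = Sat(b) = {Halt, Wait, Hold}, add states in Sat(~send) with every successor in Z. Already a fixed point.
Sat(A[~send U b]) = {Halt, Wait, Hold}
Err ∉ Sat(A[~send U b]) = {Halt, Wait, Hold}, so the formula does not hold at Err.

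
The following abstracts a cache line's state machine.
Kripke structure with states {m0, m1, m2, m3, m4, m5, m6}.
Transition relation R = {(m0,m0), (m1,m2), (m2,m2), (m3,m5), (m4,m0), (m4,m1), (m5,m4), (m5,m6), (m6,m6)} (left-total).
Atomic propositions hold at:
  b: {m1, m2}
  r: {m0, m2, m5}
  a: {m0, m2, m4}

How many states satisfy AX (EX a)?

5

Sat(EX a) = {s : some successor in {m0, m2, m4}} = {m0, m1, m2, m4, m5}
Sat(AX (EX a)) = {s : every successor in {m0, m1, m2, m4, m5}} = {m0, m1, m2, m3, m4}
|Sat(AX (EX a))| = |{m0, m1, m2, m3, m4}| = 5.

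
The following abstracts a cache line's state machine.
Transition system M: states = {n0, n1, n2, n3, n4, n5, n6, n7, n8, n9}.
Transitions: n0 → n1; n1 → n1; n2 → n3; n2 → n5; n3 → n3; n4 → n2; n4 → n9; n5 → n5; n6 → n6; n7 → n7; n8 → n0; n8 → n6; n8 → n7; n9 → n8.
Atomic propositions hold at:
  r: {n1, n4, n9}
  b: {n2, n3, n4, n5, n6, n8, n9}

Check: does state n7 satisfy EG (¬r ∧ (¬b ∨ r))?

Yes

Sat(¬r) = {n0, n2, n3, n5, n6, n7, n8}
Sat(¬b) = {n0, n1, n7}
Sat(¬b ∨ r) = {n0, n1, n4, n7, n9}
Sat(¬r ∧ (¬b ∨ r)) = {n0, n7}
EG (¬r ∧ (¬b ∨ r)): greatest fixpoint, start Z0 = {n0, n7}, keep only states in Sat with some successor in Z. Z1 = {n7}; fixed.
Sat(EG (¬r ∧ (¬b ∨ r))) = {n7}
n7 ∈ Sat(EG (¬r ∧ (¬b ∨ r))) = {n7}, so the formula holds at n7.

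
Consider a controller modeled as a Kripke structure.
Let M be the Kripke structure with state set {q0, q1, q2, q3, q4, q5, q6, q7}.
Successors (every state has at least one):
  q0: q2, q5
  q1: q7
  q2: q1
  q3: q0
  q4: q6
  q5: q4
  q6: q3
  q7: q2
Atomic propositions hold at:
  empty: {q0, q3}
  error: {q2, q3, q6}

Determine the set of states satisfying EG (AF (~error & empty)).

Sat(~error) = {q0, q1, q4, q5, q7}
Sat(~error & empty) = {q0}
AF (~error & empty): least fixpoint, start Z0 = {q0}, add states with every successor in Z. Z1 = {q0, q3}; Z2 = {q0, q3, q6}; Z3 = {q0, q3, q4, q6}; Z4 = {q0, q3, q4, q5, q6}; fixed.
Sat(AF (~error & empty)) = {q0, q3, q4, q5, q6}
EG (AF (~error & empty)): greatest fixpoint, start Z0 = {q0, q3, q4, q5, q6}, keep only states in Sat with some successor in Z. Already a fixed point.
Sat(EG (AF (~error & empty))) = {q0, q3, q4, q5, q6}

{q0, q3, q4, q5, q6}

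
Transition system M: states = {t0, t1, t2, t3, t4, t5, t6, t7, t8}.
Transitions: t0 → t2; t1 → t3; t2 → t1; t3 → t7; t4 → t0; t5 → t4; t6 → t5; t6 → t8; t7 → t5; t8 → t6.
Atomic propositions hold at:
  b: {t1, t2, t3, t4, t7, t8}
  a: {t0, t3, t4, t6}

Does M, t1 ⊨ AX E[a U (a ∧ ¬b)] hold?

No

Sat(¬b) = {t0, t5, t6}
Sat(a ∧ ¬b) = {t0, t6}
E[a U (a ∧ ¬b)]: least fixpoint, start Z0 = Sat((a ∧ ¬b)) = {t0, t6}, add states in Sat(a) with some successor in Z. Z1 = {t0, t4, t6}; fixed.
Sat(E[a U (a ∧ ¬b)]) = {t0, t4, t6}
Sat(AX E[a U (a ∧ ¬b)]) = {s : every successor in {t0, t4, t6}} = {t4, t5, t8}
t1 ∉ Sat(AX E[a U (a ∧ ¬b)]) = {t4, t5, t8}, so the formula does not hold at t1.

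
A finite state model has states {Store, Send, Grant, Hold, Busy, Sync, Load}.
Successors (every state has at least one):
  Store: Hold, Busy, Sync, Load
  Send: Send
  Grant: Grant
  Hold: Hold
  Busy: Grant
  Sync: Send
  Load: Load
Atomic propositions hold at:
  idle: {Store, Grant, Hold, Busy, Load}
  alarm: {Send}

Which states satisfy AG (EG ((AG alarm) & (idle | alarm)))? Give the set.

{Send}

AG alarm: greatest fixpoint, start Z0 = {Send}, keep only states in Sat with every successor in Z. Already a fixed point.
Sat(AG alarm) = {Send}
Sat(idle | alarm) = {Store, Send, Grant, Hold, Busy, Load}
Sat((AG alarm) & (idle | alarm)) = {Send}
EG ((AG alarm) & (idle | alarm)): greatest fixpoint, start Z0 = {Send}, keep only states in Sat with some successor in Z. Already a fixed point.
Sat(EG ((AG alarm) & (idle | alarm))) = {Send}
AG (EG ((AG alarm) & (idle | alarm))): greatest fixpoint, start Z0 = {Send}, keep only states in Sat with every successor in Z. Already a fixed point.
Sat(AG (EG ((AG alarm) & (idle | alarm)))) = {Send}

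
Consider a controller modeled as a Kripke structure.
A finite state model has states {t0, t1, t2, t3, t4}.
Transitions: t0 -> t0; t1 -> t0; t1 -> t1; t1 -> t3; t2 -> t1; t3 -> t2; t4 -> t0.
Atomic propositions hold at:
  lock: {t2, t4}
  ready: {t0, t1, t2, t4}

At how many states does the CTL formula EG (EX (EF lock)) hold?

EF lock: least fixpoint, start Z0 = {t2, t4}, add states with some successor in Z. Z1 = {t2, t3, t4}; Z2 = {t1, t2, t3, t4}; fixed.
Sat(EF lock) = {t1, t2, t3, t4}
Sat(EX (EF lock)) = {s : some successor in {t1, t2, t3, t4}} = {t1, t2, t3}
EG (EX (EF lock)): greatest fixpoint, start Z0 = {t1, t2, t3}, keep only states in Sat with some successor in Z. Already a fixed point.
Sat(EG (EX (EF lock))) = {t1, t2, t3}
|Sat(EG (EX (EF lock)))| = |{t1, t2, t3}| = 3.

3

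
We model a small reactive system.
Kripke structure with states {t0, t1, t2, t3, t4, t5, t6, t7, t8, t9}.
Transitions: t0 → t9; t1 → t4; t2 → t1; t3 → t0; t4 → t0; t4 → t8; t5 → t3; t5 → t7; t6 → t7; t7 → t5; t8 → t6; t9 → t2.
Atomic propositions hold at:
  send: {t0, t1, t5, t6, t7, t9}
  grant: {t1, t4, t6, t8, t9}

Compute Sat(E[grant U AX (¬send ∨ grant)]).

Sat(¬send) = {t2, t3, t4, t8}
Sat(¬send ∨ grant) = {t1, t2, t3, t4, t6, t8, t9}
Sat(AX (¬send ∨ grant)) = {s : every successor in {t1, t2, t3, t4, t6, t8, t9}} = {t0, t1, t2, t8, t9}
E[grant U AX (¬send ∨ grant)]: least fixpoint, start Z0 = Sat(AX (¬send ∨ grant)) = {t0, t1, t2, t8, t9}, add states in Sat(grant) with some successor in Z. Z1 = {t0, t1, t2, t4, t8, t9}; fixed.
Sat(E[grant U AX (¬send ∨ grant)]) = {t0, t1, t2, t4, t8, t9}

{t0, t1, t2, t4, t8, t9}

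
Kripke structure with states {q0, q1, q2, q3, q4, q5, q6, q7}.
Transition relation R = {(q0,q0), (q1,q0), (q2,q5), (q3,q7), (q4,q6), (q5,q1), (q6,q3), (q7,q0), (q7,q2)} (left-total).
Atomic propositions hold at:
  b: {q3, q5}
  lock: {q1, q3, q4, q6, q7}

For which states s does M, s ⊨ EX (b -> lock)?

{q0, q1, q3, q4, q5, q6, q7}

Sat(b -> lock) = {q0, q1, q2, q3, q4, q6, q7}
Sat(EX (b -> lock)) = {s : some successor in {q0, q1, q2, q3, q4, q6, q7}} = {q0, q1, q3, q4, q5, q6, q7}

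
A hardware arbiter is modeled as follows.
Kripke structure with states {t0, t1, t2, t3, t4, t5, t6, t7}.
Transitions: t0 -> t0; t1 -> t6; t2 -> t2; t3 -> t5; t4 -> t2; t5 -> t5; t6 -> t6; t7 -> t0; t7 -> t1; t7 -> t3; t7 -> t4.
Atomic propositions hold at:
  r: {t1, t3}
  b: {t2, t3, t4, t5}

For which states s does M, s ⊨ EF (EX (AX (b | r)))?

{t2, t3, t4, t5, t7}

Sat(b | r) = {t1, t2, t3, t4, t5}
Sat(AX (b | r)) = {s : every successor in {t1, t2, t3, t4, t5}} = {t2, t3, t4, t5}
Sat(EX (AX (b | r))) = {s : some successor in {t2, t3, t4, t5}} = {t2, t3, t4, t5, t7}
EF (EX (AX (b | r))): least fixpoint, start Z0 = {t2, t3, t4, t5, t7}, add states with some successor in Z. Already a fixed point.
Sat(EF (EX (AX (b | r)))) = {t2, t3, t4, t5, t7}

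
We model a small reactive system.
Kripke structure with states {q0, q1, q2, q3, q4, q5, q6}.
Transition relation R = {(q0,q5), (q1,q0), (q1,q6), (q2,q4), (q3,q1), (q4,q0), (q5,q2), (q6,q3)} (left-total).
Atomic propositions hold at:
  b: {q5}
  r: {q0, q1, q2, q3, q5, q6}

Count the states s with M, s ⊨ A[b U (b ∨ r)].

Sat(b ∨ r) = {q0, q1, q2, q3, q5, q6}
A[b U (b ∨ r)]: least fixpoint, start Z0 = Sat((b ∨ r)) = {q0, q1, q2, q3, q5, q6}, add states in Sat(b) with every successor in Z. Already a fixed point.
Sat(A[b U (b ∨ r)]) = {q0, q1, q2, q3, q5, q6}
|Sat(A[b U (b ∨ r)])| = |{q0, q1, q2, q3, q5, q6}| = 6.

6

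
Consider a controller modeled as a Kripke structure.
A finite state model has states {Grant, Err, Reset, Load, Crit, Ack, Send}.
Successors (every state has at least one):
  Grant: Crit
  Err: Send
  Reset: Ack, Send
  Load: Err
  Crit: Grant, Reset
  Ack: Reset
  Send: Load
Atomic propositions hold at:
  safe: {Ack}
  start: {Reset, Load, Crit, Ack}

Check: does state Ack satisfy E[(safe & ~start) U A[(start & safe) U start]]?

Yes

Sat(~start) = {Grant, Err, Send}
Sat(safe & ~start) = ∅
Sat(start & safe) = {Ack}
A[(start & safe) U start]: least fixpoint, start Z0 = Sat(start) = {Reset, Load, Crit, Ack}, add states in Sat(start & safe) with every successor in Z. Already a fixed point.
Sat(A[(start & safe) U start]) = {Reset, Load, Crit, Ack}
E[(safe & ~start) U A[(start & safe) U start]]: least fixpoint, start Z0 = Sat(A[(start & safe) U start]) = {Reset, Load, Crit, Ack}, add states in Sat(safe & ~start) with some successor in Z. Already a fixed point.
Sat(E[(safe & ~start) U A[(start & safe) U start]]) = {Reset, Load, Crit, Ack}
Ack ∈ Sat(E[(safe & ~start) U A[(start & safe) U start]]) = {Reset, Load, Crit, Ack}, so the formula holds at Ack.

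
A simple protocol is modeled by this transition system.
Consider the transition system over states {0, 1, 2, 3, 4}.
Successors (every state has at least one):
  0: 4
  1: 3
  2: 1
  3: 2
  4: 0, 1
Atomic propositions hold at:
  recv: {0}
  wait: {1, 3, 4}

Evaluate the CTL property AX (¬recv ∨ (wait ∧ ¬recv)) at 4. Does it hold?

Sat(¬recv) = {1, 2, 3, 4}
Sat(wait ∧ ¬recv) = {1, 3, 4}
Sat(¬recv ∨ (wait ∧ ¬recv)) = {1, 2, 3, 4}
Sat(AX (¬recv ∨ (wait ∧ ¬recv))) = {s : every successor in {1, 2, 3, 4}} = {0, 1, 2, 3}
4 ∉ Sat(AX (¬recv ∨ (wait ∧ ¬recv))) = {0, 1, 2, 3}, so the formula does not hold at 4.

No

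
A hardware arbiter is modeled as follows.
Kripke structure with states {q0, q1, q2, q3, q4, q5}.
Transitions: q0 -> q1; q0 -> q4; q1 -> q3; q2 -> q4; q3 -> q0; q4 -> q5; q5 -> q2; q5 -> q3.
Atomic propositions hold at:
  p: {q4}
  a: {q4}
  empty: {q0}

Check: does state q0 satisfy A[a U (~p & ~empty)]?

No

Sat(~p) = {q0, q1, q2, q3, q5}
Sat(~empty) = {q1, q2, q3, q4, q5}
Sat(~p & ~empty) = {q1, q2, q3, q5}
A[a U (~p & ~empty)]: least fixpoint, start Z0 = Sat((~p & ~empty)) = {q1, q2, q3, q5}, add states in Sat(a) with every successor in Z. Z1 = {q1, q2, q3, q4, q5}; fixed.
Sat(A[a U (~p & ~empty)]) = {q1, q2, q3, q4, q5}
q0 ∉ Sat(A[a U (~p & ~empty)]) = {q1, q2, q3, q4, q5}, so the formula does not hold at q0.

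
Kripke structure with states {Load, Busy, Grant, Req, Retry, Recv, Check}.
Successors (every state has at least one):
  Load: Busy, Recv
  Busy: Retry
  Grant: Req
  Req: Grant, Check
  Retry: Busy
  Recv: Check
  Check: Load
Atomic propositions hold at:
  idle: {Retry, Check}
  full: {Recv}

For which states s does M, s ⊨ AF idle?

AF idle: least fixpoint, start Z0 = {Retry, Check}, add states with every successor in Z. Z1 = {Busy, Retry, Recv, Check}; Z2 = {Load, Busy, Retry, Recv, Check}; fixed.
Sat(AF idle) = {Load, Busy, Retry, Recv, Check}

{Load, Busy, Retry, Recv, Check}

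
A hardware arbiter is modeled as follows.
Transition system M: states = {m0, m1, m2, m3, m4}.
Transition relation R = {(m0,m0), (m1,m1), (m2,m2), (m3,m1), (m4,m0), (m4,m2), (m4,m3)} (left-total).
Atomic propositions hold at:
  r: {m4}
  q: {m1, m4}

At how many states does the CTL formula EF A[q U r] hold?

A[q U r]: least fixpoint, start Z0 = Sat(r) = {m4}, add states in Sat(q) with every successor in Z. Already a fixed point.
Sat(A[q U r]) = {m4}
EF A[q U r]: least fixpoint, start Z0 = {m4}, add states with some successor in Z. Already a fixed point.
Sat(EF A[q U r]) = {m4}
|Sat(EF A[q U r])| = |{m4}| = 1.

1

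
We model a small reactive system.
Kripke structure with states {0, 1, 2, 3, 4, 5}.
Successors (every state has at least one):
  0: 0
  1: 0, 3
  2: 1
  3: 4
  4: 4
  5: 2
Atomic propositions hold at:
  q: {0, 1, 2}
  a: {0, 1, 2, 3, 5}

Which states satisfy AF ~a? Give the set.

{3, 4}

Sat(~a) = {4}
AF ~a: least fixpoint, start Z0 = {4}, add states with every successor in Z. Z1 = {3, 4}; fixed.
Sat(AF ~a) = {3, 4}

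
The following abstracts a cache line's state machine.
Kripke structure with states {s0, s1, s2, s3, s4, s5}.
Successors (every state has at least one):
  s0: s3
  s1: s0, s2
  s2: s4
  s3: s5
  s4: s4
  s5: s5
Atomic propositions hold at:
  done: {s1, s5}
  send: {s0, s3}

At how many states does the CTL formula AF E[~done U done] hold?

Sat(~done) = {s0, s2, s3, s4}
E[~done U done]: least fixpoint, start Z0 = Sat(done) = {s1, s5}, add states in Sat(~done) with some successor in Z. Z1 = {s1, s3, s5}; Z2 = {s0, s1, s3, s5}; fixed.
Sat(E[~done U done]) = {s0, s1, s3, s5}
AF E[~done U done]: least fixpoint, start Z0 = {s0, s1, s3, s5}, add states with every successor in Z. Already a fixed point.
Sat(AF E[~done U done]) = {s0, s1, s3, s5}
|Sat(AF E[~done U done])| = |{s0, s1, s3, s5}| = 4.

4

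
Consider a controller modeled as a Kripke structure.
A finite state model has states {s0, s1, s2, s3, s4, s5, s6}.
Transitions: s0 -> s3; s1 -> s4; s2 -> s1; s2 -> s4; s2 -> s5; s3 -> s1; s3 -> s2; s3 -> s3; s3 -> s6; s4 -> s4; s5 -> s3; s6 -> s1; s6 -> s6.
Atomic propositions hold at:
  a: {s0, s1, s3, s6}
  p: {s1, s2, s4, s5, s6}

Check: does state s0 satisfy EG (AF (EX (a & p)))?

Sat(a & p) = {s1, s6}
Sat(EX (a & p)) = {s : some successor in {s1, s6}} = {s2, s3, s6}
AF (EX (a & p)): least fixpoint, start Z0 = {s2, s3, s6}, add states with every successor in Z. Z1 = {s0, s2, s3, s5, s6}; fixed.
Sat(AF (EX (a & p))) = {s0, s2, s3, s5, s6}
EG (AF (EX (a & p))): greatest fixpoint, start Z0 = {s0, s2, s3, s5, s6}, keep only states in Sat with some successor in Z. Already a fixed point.
Sat(EG (AF (EX (a & p)))) = {s0, s2, s3, s5, s6}
s0 ∈ Sat(EG (AF (EX (a & p)))) = {s0, s2, s3, s5, s6}, so the formula holds at s0.

Yes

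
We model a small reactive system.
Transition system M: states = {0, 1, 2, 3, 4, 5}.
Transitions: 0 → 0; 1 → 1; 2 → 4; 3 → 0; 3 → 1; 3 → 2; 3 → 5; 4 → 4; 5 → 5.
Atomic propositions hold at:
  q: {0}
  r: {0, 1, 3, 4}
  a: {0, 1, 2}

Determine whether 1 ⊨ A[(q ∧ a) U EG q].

No

Sat(q ∧ a) = {0}
EG q: greatest fixpoint, start Z0 = {0}, keep only states in Sat with some successor in Z. Already a fixed point.
Sat(EG q) = {0}
A[(q ∧ a) U EG q]: least fixpoint, start Z0 = Sat(EG q) = {0}, add states in Sat(q ∧ a) with every successor in Z. Already a fixed point.
Sat(A[(q ∧ a) U EG q]) = {0}
1 ∉ Sat(A[(q ∧ a) U EG q]) = {0}, so the formula does not hold at 1.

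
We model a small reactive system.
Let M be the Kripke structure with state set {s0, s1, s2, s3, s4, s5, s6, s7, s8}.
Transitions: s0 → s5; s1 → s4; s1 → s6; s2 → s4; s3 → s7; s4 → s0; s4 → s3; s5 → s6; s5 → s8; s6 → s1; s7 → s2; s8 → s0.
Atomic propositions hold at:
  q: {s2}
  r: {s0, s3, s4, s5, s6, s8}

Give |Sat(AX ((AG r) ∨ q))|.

1

AG r: greatest fixpoint, start Z0 = {s0, s3, s4, s5, s6, s8}, keep only states in Sat with every successor in Z. Z1 = {s0, s4, s5, s8}; Z2 = {s0, s8}; Z3 = {s8}; Z4 = ∅; fixed.
Sat(AG r) = ∅
Sat((AG r) ∨ q) = {s2}
Sat(AX ((AG r) ∨ q)) = {s : every successor in {s2}} = {s7}
|Sat(AX ((AG r) ∨ q))| = |{s7}| = 1.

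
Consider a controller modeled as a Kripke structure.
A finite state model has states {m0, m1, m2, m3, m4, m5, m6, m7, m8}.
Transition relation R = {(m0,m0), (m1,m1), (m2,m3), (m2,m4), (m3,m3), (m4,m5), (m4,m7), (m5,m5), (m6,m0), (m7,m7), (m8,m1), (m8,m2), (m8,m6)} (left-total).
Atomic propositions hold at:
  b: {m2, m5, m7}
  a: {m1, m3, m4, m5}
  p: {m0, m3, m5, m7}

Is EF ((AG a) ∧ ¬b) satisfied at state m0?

AG a: greatest fixpoint, start Z0 = {m1, m3, m4, m5}, keep only states in Sat with every successor in Z. Z1 = {m1, m3, m5}; fixed.
Sat(AG a) = {m1, m3, m5}
Sat(¬b) = {m0, m1, m3, m4, m6, m8}
Sat((AG a) ∧ ¬b) = {m1, m3}
EF ((AG a) ∧ ¬b): least fixpoint, start Z0 = {m1, m3}, add states with some successor in Z. Z1 = {m1, m2, m3, m8}; fixed.
Sat(EF ((AG a) ∧ ¬b)) = {m1, m2, m3, m8}
m0 ∉ Sat(EF ((AG a) ∧ ¬b)) = {m1, m2, m3, m8}, so the formula does not hold at m0.

No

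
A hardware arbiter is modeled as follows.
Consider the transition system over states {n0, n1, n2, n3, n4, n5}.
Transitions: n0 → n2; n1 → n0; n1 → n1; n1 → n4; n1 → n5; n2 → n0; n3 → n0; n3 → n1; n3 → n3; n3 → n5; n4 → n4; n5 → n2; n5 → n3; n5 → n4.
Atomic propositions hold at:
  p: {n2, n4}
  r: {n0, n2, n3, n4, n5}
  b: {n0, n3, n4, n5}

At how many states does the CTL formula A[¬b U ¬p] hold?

Sat(¬b) = {n1, n2}
Sat(¬p) = {n0, n1, n3, n5}
A[¬b U ¬p]: least fixpoint, start Z0 = Sat(¬p) = {n0, n1, n3, n5}, add states in Sat(¬b) with every successor in Z. Z1 = {n0, n1, n2, n3, n5}; fixed.
Sat(A[¬b U ¬p]) = {n0, n1, n2, n3, n5}
|Sat(A[¬b U ¬p])| = |{n0, n1, n2, n3, n5}| = 5.

5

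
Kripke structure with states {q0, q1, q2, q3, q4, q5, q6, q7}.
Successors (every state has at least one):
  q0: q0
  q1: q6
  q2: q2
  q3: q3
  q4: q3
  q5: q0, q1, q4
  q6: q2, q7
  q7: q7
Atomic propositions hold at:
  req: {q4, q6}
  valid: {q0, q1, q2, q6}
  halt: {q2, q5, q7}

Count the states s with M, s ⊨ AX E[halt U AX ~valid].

3

Sat(~valid) = {q3, q4, q5, q7}
Sat(AX ~valid) = {s : every successor in {q3, q4, q5, q7}} = {q3, q4, q7}
E[halt U AX ~valid]: least fixpoint, start Z0 = Sat(AX ~valid) = {q3, q4, q7}, add states in Sat(halt) with some successor in Z. Z1 = {q3, q4, q5, q7}; fixed.
Sat(E[halt U AX ~valid]) = {q3, q4, q5, q7}
Sat(AX E[halt U AX ~valid]) = {s : every successor in {q3, q4, q5, q7}} = {q3, q4, q7}
|Sat(AX E[halt U AX ~valid])| = |{q3, q4, q7}| = 3.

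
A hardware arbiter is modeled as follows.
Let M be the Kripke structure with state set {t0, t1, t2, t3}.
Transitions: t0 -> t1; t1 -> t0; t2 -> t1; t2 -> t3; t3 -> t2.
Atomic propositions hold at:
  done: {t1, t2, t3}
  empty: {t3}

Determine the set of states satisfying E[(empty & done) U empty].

{t3}

Sat(empty & done) = {t3}
E[(empty & done) U empty]: least fixpoint, start Z0 = Sat(empty) = {t3}, add states in Sat(empty & done) with some successor in Z. Already a fixed point.
Sat(E[(empty & done) U empty]) = {t3}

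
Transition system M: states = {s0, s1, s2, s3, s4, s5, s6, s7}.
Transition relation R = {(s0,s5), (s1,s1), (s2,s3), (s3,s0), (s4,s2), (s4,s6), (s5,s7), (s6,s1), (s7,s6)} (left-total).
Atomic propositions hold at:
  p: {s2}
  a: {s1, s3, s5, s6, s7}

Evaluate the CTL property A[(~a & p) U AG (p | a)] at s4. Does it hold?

Sat(~a) = {s0, s2, s4}
Sat(~a & p) = {s2}
Sat(p | a) = {s1, s2, s3, s5, s6, s7}
AG (p | a): greatest fixpoint, start Z0 = {s1, s2, s3, s5, s6, s7}, keep only states in Sat with every successor in Z. Z1 = {s1, s2, s5, s6, s7}; Z2 = {s1, s5, s6, s7}; fixed.
Sat(AG (p | a)) = {s1, s5, s6, s7}
A[(~a & p) U AG (p | a)]: least fixpoint, start Z0 = Sat(AG (p | a)) = {s1, s5, s6, s7}, add states in Sat(~a & p) with every successor in Z. Already a fixed point.
Sat(A[(~a & p) U AG (p | a)]) = {s1, s5, s6, s7}
s4 ∉ Sat(A[(~a & p) U AG (p | a)]) = {s1, s5, s6, s7}, so the formula does not hold at s4.

No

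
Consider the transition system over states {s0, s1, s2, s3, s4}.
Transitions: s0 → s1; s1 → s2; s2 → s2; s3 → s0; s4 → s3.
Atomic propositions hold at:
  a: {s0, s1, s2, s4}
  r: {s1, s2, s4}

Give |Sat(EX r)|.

3

Sat(EX r) = {s : some successor in {s1, s2, s4}} = {s0, s1, s2}
|Sat(EX r)| = |{s0, s1, s2}| = 3.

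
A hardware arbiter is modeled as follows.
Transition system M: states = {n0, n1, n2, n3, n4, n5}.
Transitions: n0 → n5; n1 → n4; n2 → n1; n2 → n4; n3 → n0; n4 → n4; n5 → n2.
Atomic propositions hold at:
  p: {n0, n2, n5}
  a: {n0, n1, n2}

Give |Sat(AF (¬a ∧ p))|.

Sat(¬a) = {n3, n4, n5}
Sat(¬a ∧ p) = {n5}
AF (¬a ∧ p): least fixpoint, start Z0 = {n5}, add states with every successor in Z. Z1 = {n0, n5}; Z2 = {n0, n3, n5}; fixed.
Sat(AF (¬a ∧ p)) = {n0, n3, n5}
|Sat(AF (¬a ∧ p))| = |{n0, n3, n5}| = 3.

3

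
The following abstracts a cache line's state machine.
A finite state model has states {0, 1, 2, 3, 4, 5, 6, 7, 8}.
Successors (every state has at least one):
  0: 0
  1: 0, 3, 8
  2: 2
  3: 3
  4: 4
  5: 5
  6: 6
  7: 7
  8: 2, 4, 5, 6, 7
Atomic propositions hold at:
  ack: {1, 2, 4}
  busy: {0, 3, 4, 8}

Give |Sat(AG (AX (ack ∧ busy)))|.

1

Sat(ack ∧ busy) = {4}
Sat(AX (ack ∧ busy)) = {s : every successor in {4}} = {4}
AG (AX (ack ∧ busy)): greatest fixpoint, start Z0 = {4}, keep only states in Sat with every successor in Z. Already a fixed point.
Sat(AG (AX (ack ∧ busy))) = {4}
|Sat(AG (AX (ack ∧ busy)))| = |{4}| = 1.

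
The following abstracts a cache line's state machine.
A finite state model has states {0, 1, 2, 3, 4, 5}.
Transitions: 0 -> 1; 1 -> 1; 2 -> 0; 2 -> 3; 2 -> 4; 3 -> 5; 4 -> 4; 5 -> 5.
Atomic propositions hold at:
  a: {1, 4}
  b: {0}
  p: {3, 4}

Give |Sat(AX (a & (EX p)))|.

Sat(EX p) = {s : some successor in {3, 4}} = {2, 4}
Sat(a & (EX p)) = {4}
Sat(AX (a & (EX p))) = {s : every successor in {4}} = {4}
|Sat(AX (a & (EX p)))| = |{4}| = 1.

1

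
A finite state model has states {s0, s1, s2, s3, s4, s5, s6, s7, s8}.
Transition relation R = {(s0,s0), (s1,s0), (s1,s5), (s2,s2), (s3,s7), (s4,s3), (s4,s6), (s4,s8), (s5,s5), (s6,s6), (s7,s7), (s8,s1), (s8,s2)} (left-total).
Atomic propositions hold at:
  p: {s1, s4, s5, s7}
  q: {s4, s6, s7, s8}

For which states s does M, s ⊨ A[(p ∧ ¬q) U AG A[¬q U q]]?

Sat(¬q) = {s0, s1, s2, s3, s5}
Sat(p ∧ ¬q) = {s1, s5}
A[¬q U q]: least fixpoint, start Z0 = Sat(q) = {s4, s6, s7, s8}, add states in Sat(¬q) with every successor in Z. Z1 = {s3, s4, s6, s7, s8}; fixed.
Sat(A[¬q U q]) = {s3, s4, s6, s7, s8}
AG A[¬q U q]: greatest fixpoint, start Z0 = {s3, s4, s6, s7, s8}, keep only states in Sat with every successor in Z. Z1 = {s3, s4, s6, s7}; Z2 = {s3, s6, s7}; fixed.
Sat(AG A[¬q U q]) = {s3, s6, s7}
A[(p ∧ ¬q) U AG A[¬q U q]]: least fixpoint, start Z0 = Sat(AG A[¬q U q]) = {s3, s6, s7}, add states in Sat(p ∧ ¬q) with every successor in Z. Already a fixed point.
Sat(A[(p ∧ ¬q) U AG A[¬q U q]]) = {s3, s6, s7}

{s3, s6, s7}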